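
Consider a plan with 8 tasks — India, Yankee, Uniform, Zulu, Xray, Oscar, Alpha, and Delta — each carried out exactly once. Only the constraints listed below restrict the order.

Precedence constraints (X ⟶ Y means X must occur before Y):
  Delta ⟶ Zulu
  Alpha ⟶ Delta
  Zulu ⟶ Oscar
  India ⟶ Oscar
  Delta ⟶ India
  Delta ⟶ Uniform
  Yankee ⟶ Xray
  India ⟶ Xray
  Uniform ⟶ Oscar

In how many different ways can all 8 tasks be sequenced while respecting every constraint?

106

The tasks with no prerequisites are Yankee, Alpha; any of them can be placed first.
Enumerating by repeatedly choosing an available task (one whose prerequisites are all placed) gives 106 distinct complete orderings.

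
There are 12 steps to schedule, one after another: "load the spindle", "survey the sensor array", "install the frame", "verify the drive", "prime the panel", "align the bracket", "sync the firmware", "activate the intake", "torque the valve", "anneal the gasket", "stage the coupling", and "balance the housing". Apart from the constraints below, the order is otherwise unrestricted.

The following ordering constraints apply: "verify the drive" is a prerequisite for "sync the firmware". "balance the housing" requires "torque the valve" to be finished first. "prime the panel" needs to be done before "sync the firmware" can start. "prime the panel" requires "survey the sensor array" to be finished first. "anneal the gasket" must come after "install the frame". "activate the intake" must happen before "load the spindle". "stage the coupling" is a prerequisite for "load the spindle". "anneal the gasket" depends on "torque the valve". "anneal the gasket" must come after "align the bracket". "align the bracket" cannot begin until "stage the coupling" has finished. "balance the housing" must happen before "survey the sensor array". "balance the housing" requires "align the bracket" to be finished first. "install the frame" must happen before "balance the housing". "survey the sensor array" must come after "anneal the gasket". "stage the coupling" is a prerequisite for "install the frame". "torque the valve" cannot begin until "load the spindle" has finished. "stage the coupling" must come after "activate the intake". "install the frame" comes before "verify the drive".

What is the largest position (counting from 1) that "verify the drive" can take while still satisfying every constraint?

Following the constraints forward from "verify the drive", its only required successor is "sync the firmware".
With 1 mandatory successor out of 12 steps total, the latest slot for "verify the drive" is 12−1 = 11, and it's reachable by doing all non-successors before "verify the drive".

11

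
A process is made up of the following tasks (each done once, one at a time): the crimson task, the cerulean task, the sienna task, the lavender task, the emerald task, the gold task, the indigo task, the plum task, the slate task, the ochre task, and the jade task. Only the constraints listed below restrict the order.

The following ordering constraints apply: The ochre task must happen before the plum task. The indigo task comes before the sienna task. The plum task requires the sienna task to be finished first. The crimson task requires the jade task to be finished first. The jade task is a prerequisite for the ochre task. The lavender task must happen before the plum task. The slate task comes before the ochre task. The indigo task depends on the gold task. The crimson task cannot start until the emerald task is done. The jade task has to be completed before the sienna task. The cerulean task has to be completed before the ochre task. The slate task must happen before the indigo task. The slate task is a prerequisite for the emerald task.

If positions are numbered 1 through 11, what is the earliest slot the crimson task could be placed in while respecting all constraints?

Working backwards through the constraints from the crimson task, its full set of required predecessors is the emerald task, the slate task, the jade task — 3 of them.
So at minimum 3 tasks come before the crimson task, putting the crimson task no earlier than position 4. That position is achievable by scheduling exactly those predecessors first.

4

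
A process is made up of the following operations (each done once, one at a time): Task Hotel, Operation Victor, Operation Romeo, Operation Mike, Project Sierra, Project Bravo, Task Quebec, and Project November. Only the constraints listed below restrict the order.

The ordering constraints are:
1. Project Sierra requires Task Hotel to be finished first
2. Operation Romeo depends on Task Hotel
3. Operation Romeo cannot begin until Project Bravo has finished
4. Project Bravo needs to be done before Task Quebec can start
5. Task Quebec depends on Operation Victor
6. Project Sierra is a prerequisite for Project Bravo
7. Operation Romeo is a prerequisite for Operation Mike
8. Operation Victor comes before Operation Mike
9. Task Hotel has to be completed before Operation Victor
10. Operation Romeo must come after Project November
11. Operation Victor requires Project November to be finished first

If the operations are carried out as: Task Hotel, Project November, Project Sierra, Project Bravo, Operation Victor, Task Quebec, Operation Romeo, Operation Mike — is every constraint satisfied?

Every stated constraint is respected: Task Hotel sits at position 1, ahead of Operation Romeo at position 7, and each of the other listed pairs likewise has the predecessor earlier in the sequence.

Yes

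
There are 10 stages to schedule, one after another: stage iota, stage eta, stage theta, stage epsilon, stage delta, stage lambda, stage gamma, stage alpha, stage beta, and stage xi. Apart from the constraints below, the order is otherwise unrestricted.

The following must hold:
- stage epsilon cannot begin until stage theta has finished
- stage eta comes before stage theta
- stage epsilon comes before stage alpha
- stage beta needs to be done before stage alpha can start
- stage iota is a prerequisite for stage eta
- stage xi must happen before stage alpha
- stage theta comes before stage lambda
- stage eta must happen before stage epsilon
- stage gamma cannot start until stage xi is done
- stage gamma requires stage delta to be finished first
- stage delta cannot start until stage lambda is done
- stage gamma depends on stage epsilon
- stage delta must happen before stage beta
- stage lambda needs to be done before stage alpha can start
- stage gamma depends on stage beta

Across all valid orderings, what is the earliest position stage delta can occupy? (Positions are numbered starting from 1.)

Working backwards through the constraints from stage delta, its full set of required predecessors is stage iota, stage eta, stage theta, stage lambda — 4 of them.
So at minimum 4 stages come before stage delta, putting stage delta no earlier than position 5. That position is achievable by scheduling exactly those predecessors first.

5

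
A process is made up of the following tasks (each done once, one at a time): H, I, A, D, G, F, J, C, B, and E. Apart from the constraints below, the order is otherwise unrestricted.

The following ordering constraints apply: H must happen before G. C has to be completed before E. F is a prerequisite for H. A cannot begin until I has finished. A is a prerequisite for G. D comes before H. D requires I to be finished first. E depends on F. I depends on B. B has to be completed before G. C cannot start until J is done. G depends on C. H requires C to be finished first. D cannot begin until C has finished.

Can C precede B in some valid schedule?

The constraints leave C and B unordered relative to each other; nothing requires B earlier.
So a valid ordering placing C earlier than B exists.

Yes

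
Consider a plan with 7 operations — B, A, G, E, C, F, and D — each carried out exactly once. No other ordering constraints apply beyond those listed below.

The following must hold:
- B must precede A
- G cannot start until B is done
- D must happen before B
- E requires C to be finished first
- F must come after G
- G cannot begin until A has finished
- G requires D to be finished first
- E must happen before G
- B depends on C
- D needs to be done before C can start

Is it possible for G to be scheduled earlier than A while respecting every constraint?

Following A → G, A must precede G in every valid ordering.
Hence G can never be scheduled before A.

No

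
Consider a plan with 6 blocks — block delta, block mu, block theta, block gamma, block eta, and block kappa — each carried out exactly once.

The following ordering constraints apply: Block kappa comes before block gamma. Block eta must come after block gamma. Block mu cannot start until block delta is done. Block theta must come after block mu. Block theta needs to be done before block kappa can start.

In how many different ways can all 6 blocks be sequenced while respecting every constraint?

Block delta is the only block with nothing required before it, so every ordering starts there.
Every block is then forced in turn, so only 1 complete ordering is consistent with the constraints.

1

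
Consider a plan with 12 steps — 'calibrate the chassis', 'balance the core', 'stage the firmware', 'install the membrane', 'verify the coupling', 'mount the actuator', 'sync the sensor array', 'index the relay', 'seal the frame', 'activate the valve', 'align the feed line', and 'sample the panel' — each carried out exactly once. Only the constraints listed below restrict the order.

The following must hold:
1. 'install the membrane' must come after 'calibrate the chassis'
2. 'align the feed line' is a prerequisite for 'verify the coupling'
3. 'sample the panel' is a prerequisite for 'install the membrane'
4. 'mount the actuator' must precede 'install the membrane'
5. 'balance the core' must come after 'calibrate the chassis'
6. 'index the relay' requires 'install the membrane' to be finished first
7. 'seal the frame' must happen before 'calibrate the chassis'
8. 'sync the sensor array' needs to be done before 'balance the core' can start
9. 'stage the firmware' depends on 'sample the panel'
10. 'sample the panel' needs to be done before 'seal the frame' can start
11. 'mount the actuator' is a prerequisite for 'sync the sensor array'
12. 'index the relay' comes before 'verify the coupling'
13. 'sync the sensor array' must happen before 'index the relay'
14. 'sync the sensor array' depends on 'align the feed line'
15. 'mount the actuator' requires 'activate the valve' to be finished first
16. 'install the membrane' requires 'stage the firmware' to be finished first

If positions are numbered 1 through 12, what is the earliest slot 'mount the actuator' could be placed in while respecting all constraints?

The only step forced before 'mount the actuator' (directly or transitively) is 'activate the valve'.
So at minimum 1 step comes before 'mount the actuator', putting 'mount the actuator' no earlier than position 2. That position is achievable by scheduling exactly that predecessor first.

2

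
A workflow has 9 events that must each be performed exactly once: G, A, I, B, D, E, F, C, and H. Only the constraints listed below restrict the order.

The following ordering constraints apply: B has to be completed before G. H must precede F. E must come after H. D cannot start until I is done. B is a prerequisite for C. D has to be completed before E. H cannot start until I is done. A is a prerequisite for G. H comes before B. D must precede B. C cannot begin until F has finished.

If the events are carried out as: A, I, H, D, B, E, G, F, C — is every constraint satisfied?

Yes

Every stated constraint is respected: A sits at position 1, ahead of G at position 7, and each of the other listed pairs likewise has the predecessor earlier in the sequence.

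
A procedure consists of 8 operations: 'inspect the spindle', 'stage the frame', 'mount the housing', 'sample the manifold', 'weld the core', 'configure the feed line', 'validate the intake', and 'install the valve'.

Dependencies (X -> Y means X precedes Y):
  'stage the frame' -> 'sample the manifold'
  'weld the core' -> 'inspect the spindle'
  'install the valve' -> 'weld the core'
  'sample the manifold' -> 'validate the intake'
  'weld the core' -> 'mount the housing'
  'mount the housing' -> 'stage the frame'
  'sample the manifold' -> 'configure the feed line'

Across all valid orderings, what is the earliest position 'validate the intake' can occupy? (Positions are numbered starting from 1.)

The operations that are forced before 'validate the intake', directly or transitively, are 'stage the frame', 'mount the housing', 'sample the manifold', 'weld the core', 'install the valve'. That's 5 operations.
So at minimum 5 operations come before 'validate the intake', putting 'validate the intake' no earlier than position 6. That position is achievable by scheduling exactly those predecessors first.

6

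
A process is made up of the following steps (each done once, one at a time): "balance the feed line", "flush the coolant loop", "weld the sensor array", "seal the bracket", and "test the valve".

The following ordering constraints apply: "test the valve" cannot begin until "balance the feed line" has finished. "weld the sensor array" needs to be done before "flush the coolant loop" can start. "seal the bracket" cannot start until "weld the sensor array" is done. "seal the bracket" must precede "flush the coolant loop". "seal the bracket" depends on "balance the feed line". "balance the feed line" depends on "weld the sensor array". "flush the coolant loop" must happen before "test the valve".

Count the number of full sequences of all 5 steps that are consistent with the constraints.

1

"weld the sensor array" is the only step with nothing required before it, so every ordering starts there.
Continuing from there, at each step only one step has all its prerequisites placed, so the ordering is fully determined — there is exactly 1.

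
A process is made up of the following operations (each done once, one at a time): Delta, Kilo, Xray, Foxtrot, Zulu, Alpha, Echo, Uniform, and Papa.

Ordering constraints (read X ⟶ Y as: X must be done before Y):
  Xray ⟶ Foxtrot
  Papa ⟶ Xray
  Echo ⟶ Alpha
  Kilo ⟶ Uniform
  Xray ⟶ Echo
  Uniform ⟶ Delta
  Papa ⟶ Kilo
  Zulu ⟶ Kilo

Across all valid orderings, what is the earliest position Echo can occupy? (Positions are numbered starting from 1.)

3

Working backwards through the constraints from Echo, its full set of required predecessors is Xray, Papa — 2 of them.
So at minimum 2 operations come before Echo, putting Echo no earlier than position 3. That position is achievable by scheduling exactly those predecessors first.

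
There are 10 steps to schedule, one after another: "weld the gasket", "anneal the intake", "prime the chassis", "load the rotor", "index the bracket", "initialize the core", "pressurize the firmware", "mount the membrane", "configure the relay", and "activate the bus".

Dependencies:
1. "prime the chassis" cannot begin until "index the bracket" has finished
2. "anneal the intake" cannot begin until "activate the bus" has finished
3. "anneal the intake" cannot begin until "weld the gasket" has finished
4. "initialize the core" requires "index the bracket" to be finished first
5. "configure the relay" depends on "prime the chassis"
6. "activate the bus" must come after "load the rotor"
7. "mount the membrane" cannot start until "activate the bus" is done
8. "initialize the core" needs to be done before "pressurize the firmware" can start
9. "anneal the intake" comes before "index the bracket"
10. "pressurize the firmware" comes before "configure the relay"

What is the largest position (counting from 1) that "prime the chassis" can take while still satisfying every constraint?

Following the constraints forward from "prime the chassis", its only required successor is "configure the relay".
With 1 mandatory successor out of 10 steps total, the latest slot for "prime the chassis" is 10−1 = 9, and it's reachable by doing all non-successors before "prime the chassis".

9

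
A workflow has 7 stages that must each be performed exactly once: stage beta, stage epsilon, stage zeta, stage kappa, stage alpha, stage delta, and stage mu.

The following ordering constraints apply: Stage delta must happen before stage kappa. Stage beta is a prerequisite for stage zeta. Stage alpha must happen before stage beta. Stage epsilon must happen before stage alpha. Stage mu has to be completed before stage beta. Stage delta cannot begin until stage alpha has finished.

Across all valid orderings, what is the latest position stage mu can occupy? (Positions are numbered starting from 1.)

5

The stages that are forced after stage mu, directly or by a chain of constraints, are stage beta, stage zeta. That's 2 stages.
So at least 2 stages follow stage mu, putting stage mu no later than position 5. That position is achievable by scheduling everything else first.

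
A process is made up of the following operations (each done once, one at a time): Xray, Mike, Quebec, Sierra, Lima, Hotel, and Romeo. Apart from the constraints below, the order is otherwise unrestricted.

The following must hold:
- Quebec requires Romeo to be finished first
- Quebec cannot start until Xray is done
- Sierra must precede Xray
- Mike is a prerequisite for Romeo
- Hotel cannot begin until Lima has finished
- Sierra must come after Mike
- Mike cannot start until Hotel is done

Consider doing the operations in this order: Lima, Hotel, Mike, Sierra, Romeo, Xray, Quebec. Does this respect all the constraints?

Every stated constraint is respected: Romeo sits at position 5, ahead of Quebec at position 7, and each of the other listed pairs likewise has the predecessor earlier in the sequence.

Yes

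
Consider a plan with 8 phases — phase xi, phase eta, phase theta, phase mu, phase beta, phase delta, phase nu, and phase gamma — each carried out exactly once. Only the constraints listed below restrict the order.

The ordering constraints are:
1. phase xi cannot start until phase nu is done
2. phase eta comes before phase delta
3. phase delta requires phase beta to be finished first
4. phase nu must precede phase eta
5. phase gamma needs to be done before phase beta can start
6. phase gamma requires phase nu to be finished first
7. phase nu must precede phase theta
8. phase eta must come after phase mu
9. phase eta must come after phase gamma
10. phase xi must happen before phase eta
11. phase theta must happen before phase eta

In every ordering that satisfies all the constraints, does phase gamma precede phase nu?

No

The constraints actually force phase nu before phase gamma (via phase nu → phase gamma), not the other way around.
So phase gamma does not have to come before phase nu — it cannot.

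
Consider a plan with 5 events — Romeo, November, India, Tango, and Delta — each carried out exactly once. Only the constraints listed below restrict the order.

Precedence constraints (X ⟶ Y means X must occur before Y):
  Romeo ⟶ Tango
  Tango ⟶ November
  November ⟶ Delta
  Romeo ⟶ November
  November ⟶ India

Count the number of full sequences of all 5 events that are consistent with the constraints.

2

Only Romeo has no prerequisites, so it must go first.
Enumerating by repeatedly choosing an available event (one whose prerequisites are all placed) gives 2 distinct complete orderings.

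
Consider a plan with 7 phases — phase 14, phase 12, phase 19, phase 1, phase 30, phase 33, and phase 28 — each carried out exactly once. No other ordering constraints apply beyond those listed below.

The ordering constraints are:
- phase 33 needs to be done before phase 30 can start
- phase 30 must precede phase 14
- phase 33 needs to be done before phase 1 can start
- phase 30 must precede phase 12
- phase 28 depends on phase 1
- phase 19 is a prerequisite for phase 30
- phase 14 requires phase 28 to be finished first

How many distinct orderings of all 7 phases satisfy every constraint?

25

The phases with no prerequisites are phase 19, phase 33; any of them can be placed first.
Counting all ways to extend the partial order to a total order gives 25.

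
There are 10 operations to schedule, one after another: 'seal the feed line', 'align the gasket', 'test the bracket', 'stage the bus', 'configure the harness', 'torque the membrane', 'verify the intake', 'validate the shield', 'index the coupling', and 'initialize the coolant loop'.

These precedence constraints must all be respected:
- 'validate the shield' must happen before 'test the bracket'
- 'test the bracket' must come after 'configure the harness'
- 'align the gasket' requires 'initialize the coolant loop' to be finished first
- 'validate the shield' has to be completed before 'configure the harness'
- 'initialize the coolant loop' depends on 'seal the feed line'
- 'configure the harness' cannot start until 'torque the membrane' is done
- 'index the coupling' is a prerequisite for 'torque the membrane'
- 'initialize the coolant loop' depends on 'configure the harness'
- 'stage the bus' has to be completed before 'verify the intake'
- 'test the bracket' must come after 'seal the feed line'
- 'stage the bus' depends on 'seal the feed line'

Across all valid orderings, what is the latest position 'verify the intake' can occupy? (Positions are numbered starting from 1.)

10

Nothing depends on 'verify the intake', so it can be the final operation, position 10.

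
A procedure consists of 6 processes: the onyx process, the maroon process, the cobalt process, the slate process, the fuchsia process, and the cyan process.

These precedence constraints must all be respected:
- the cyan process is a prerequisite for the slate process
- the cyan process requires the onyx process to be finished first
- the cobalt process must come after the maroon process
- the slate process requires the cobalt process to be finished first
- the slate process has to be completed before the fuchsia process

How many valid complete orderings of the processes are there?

2 processes have no prerequisites (the onyx process, the maroon process), so any of them could come first.
Systematically extending each partial ordering one process at a time and counting, there are 6 complete orderings.

6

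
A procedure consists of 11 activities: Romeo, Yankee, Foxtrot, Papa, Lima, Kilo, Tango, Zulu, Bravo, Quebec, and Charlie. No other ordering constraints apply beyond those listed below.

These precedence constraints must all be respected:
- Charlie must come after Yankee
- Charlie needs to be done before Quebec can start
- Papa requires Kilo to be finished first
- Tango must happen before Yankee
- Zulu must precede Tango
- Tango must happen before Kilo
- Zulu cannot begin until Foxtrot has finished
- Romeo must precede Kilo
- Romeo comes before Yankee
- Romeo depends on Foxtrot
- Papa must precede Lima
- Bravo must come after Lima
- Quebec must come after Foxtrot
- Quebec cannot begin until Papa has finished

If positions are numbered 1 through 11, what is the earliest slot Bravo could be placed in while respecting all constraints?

8

The activities that are forced before Bravo, directly or transitively, are Romeo, Foxtrot, Papa, Lima, Kilo, Tango, Zulu. That's 7 activities.
With 7 mandatory predecessors, the earliest Bravo can sit is position 7+1 = 8, and placing just those 7 first achieves it.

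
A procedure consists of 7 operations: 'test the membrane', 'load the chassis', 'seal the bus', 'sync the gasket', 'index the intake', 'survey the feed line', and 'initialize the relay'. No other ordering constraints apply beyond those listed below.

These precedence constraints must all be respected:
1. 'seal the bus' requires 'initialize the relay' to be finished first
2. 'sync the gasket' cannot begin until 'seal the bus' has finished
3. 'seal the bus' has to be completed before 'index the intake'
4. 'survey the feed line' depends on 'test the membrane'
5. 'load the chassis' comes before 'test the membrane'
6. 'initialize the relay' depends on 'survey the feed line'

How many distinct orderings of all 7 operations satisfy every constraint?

'load the chassis' is the only operation with nothing required before it, so every ordering starts there.
Systematically extending each partial ordering one operation at a time and counting, there are 2 complete orderings.

2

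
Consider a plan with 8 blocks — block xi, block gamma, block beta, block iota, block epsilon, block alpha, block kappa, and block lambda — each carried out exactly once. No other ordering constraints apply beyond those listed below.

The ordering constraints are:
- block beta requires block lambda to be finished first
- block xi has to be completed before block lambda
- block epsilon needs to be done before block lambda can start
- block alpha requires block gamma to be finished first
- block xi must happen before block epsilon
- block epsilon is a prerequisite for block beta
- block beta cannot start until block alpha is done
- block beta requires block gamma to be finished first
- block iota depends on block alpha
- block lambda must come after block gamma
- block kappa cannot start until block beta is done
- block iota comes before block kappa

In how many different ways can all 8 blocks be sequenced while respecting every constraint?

The blocks with no prerequisites are block xi, block gamma; any of them can be placed first.
Enumerating by repeatedly choosing an available block (one whose prerequisites are all placed) gives 28 distinct complete orderings.

28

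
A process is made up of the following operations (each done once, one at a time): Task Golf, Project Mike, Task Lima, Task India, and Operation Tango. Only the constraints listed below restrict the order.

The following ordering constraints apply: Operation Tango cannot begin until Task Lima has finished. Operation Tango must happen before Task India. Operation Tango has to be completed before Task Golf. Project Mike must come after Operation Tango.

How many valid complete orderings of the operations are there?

Only Task Lima has no prerequisites, so it must go first.
Systematically extending each partial ordering one operation at a time and counting, there are 6 complete orderings.

6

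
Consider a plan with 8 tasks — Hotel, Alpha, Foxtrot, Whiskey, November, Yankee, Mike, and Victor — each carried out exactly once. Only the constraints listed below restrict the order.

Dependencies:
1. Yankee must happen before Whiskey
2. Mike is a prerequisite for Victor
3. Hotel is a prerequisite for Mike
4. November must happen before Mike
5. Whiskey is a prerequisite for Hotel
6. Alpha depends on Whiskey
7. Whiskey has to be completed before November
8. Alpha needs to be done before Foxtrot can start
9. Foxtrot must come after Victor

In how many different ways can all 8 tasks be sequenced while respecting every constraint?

10

Yankee is the only task with nothing required before it, so every ordering starts there.
Enumerating by repeatedly choosing an available task (one whose prerequisites are all placed) gives 10 distinct complete orderings.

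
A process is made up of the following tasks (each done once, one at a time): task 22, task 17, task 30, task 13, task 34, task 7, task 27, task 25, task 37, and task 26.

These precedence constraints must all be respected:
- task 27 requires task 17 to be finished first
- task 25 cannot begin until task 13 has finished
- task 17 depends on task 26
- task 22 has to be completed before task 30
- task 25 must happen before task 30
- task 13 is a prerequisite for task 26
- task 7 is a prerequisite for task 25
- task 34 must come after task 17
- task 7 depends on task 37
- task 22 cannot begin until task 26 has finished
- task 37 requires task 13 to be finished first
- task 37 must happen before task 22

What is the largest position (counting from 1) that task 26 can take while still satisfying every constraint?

The tasks that are forced after task 26, directly or by a chain of constraints, are task 22, task 17, task 30, task 34, task 27. That's 5 tasks.
With 5 mandatory successors out of 10 tasks total, the latest slot for task 26 is 10−5 = 5, and it's reachable by doing all non-successors before task 26.

5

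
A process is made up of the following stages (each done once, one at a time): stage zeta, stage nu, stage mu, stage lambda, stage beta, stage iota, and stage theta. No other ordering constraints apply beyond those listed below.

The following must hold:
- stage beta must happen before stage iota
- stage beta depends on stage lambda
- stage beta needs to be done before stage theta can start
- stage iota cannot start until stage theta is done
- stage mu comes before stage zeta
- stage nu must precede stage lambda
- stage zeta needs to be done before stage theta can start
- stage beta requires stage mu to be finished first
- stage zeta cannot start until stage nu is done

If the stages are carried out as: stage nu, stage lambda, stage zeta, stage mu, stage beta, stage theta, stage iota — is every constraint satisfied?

No

Here stage mu comes after stage zeta.
But one of the constraints requires stage mu before stage zeta, so this ordering violates it.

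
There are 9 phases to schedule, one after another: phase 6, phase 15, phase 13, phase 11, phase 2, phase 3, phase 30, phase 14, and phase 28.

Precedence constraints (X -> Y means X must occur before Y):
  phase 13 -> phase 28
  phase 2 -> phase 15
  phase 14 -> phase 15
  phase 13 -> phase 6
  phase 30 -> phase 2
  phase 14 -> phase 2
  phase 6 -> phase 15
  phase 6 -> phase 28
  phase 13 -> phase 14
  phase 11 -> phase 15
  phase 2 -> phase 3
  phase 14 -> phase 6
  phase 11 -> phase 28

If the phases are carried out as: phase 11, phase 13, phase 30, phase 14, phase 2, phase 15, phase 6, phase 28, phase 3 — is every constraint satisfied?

The sequence places phase 15 ahead of phase 6.
Since phase 6 is required before phase 15, the ordering is invalid.

No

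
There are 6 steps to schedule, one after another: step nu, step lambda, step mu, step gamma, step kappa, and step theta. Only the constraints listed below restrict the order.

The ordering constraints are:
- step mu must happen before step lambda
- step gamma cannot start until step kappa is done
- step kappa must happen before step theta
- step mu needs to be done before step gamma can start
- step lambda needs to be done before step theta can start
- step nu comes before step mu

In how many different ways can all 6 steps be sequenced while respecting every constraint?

11

The steps with no prerequisites are step nu, step kappa; any of them can be placed first.
Enumerating by repeatedly choosing an available step (one whose prerequisites are all placed) gives 11 distinct complete orderings.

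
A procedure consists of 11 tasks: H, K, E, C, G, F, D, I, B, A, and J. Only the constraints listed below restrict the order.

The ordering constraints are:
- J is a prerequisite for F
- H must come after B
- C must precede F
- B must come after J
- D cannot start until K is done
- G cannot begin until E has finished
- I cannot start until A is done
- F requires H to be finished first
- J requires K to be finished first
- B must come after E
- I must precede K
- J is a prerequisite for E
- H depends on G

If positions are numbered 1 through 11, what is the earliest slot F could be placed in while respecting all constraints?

10

The tasks that are forced before F, directly or transitively, are H, K, E, C, G, I, B, A, J. That's 9 tasks.
With 9 mandatory predecessors, the earliest F can sit is position 9+1 = 10, and placing just those 9 first achieves it.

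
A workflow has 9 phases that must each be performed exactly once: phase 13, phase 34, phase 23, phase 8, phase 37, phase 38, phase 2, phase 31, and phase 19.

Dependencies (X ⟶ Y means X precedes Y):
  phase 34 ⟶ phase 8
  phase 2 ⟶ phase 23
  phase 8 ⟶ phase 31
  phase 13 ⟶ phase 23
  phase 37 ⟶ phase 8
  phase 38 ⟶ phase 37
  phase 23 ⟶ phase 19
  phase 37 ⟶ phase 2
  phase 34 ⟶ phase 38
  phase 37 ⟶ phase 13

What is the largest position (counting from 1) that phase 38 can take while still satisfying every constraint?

2

The phases that are forced after phase 38, directly or by a chain of constraints, are phase 13, phase 23, phase 8, phase 37, phase 2, phase 31, phase 19. That's 7 phases.
So at least 7 phases follow phase 38, putting phase 38 no later than position 2. That position is achievable by scheduling everything else first.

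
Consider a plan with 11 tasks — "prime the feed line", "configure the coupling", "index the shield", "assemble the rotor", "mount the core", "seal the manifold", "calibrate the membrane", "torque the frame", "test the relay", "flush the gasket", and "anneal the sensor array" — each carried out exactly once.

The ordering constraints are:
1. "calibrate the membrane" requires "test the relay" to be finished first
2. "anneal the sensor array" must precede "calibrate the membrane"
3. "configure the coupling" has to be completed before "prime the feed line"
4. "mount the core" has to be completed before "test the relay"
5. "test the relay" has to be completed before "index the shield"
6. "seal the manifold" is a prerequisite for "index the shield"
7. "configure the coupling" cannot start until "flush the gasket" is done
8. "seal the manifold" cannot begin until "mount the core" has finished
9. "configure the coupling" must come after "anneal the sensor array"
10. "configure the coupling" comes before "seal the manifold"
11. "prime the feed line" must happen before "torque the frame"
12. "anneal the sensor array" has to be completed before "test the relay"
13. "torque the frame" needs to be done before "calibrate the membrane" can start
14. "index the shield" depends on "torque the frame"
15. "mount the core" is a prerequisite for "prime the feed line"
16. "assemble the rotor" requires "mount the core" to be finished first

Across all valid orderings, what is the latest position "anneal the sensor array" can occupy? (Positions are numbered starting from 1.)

4

The tasks that are forced after "anneal the sensor array", directly or by a chain of constraints, are "prime the feed line", "configure the coupling", "index the shield", "seal the manifold", "calibrate the membrane", "torque the frame", "test the relay". That's 7 tasks.
With 7 mandatory successors out of 11 tasks total, the latest slot for "anneal the sensor array" is 11−7 = 4, and it's reachable by doing all non-successors before "anneal the sensor array".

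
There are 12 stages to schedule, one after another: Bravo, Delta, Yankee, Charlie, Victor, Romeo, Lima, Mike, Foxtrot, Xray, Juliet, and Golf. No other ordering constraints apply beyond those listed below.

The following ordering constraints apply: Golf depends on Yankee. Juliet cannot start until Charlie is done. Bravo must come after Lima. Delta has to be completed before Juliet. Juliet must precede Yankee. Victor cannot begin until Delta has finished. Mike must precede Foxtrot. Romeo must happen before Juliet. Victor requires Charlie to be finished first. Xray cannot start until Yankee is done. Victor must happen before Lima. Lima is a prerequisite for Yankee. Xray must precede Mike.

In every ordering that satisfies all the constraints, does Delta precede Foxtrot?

Yes

Chaining the stated constraints: Delta → Juliet → Yankee → Xray → Mike → Foxtrot.
So Delta must precede Foxtrot in any valid ordering.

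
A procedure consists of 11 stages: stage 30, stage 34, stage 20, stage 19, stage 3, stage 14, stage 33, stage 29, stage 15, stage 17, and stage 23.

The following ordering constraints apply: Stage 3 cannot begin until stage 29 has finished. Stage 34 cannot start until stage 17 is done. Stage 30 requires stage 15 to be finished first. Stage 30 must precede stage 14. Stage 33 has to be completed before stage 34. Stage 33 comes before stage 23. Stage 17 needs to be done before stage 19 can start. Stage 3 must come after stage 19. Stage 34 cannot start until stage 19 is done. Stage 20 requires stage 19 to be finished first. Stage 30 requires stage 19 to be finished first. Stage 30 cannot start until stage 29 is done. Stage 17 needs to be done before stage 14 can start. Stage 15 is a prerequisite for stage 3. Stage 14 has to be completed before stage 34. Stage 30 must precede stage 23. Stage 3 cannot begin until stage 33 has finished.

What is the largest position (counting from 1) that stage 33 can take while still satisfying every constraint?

8

Every stage that must follow stage 33 has to come after it. Tracing all chains starting from stage 33, those stages are: stage 34, stage 3, stage 23 — 3 in total.
With 3 mandatory successors out of 11 stages total, the latest slot for stage 33 is 11−3 = 8, and it's reachable by doing all non-successors before stage 33.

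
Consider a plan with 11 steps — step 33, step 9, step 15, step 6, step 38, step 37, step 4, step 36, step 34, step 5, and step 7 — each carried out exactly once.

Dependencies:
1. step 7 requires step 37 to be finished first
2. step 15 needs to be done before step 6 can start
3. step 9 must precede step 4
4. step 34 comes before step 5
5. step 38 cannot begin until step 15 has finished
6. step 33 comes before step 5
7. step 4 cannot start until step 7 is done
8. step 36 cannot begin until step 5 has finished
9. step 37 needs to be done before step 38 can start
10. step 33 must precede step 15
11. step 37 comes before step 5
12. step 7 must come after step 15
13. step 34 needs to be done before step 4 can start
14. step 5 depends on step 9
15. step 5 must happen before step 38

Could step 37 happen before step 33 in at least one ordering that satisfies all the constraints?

The constraints leave step 37 and step 33 unordered relative to each other; nothing requires step 33 earlier.
That means at least one valid schedule has step 37 before step 33.

Yes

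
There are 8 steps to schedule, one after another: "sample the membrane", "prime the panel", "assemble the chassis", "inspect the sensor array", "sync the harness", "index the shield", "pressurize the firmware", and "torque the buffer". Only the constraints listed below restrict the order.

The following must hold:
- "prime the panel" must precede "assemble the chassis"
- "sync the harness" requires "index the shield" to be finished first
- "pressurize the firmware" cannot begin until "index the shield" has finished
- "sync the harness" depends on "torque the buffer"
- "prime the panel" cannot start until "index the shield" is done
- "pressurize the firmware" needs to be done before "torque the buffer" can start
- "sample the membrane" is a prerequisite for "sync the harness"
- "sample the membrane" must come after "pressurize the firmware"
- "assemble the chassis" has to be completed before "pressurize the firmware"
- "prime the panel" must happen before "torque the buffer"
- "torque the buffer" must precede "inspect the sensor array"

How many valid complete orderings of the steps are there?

"index the shield" is the only step with nothing required before it, so every ordering starts there.
Counting all ways to extend the partial order to a total order gives 5.

5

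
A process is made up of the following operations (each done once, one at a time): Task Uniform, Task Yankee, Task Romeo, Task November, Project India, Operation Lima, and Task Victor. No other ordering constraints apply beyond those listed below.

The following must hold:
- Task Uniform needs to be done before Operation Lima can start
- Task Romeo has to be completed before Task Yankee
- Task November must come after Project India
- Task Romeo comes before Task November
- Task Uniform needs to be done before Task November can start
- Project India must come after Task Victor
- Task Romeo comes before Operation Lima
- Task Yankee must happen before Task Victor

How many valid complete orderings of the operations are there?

The operations with no prerequisites are Task Uniform, Task Romeo; any of them can be placed first.
Systematically extending each partial ordering one operation at a time and counting, there are 19 complete orderings.

19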